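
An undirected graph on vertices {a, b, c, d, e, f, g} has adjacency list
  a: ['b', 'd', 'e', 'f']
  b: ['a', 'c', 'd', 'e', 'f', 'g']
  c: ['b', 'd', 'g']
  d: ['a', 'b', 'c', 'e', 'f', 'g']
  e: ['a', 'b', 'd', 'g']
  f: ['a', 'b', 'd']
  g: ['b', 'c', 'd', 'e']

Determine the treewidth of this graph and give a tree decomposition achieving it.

Treewidth 3.
One such decomposition:
Bags: B1 = {a, b, d, f}  B2 = {a, b, d, e}  B3 = {b, d, e, g}  B4 = {b, c, d, g}
Tree: B1–B2, B2–B3, B3–B4

The largest bag has 4 vertices, giving width 3; this decomposition certifies tw(G) ≤ 3. For the lower bound, the 4 vertices {b, d, e, g} are pairwise adjacent, and any tree decomposition puts a clique entirely inside one bag — forcing width ≥ 3. Therefore the treewidth is 3.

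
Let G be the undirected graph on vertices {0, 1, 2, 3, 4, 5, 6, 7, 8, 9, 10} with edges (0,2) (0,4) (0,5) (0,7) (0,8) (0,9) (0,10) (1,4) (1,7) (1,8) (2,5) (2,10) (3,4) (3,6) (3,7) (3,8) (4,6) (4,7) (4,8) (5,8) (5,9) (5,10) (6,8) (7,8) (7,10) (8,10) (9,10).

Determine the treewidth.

3

A width-3 tree decomposition is:
Bags: B1 = {3, 4, 7, 8}  B2 = {3, 4, 6, 8}  B3 = {0, 4, 7, 8}  B4 = {0, 7, 8, 10}  B5 = {0, 5, 8, 10}  B6 = {0, 2, 5, 10}  B7 = {0, 5, 9, 10}  B8 = {1, 4, 7, 8}
Tree: B1–B2, B1–B3, B3–B4, B4–B5, B5–B6, B5–B7, B3–B8
Every bag has size at most 4, so the width is 4 − 1 = 3 and tw(G) ≤ 3. For the lower bound, the 4 vertices {0, 5, 8, 10} are pairwise adjacent, and any tree decomposition puts a clique entirely inside one bag — forcing width ≥ 3. Hence tw(G) = 3 exactly.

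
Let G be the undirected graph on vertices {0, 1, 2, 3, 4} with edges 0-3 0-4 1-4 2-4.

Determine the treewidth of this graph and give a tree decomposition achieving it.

Treewidth 1.
One optimal decomposition is:
Bags: B1 = {1, 4}  B2 = {0, 4}  B3 = {2, 4}  B4 = {0, 3}
Tree: B1–B2, B1–B3, B2–B4

Every bag has size at most 2, so the width is 2 − 1 = 1 and tw(G) ≤ 1. G has an edge, so its treewidth is at least 1. Hence tw(G) = 1 exactly.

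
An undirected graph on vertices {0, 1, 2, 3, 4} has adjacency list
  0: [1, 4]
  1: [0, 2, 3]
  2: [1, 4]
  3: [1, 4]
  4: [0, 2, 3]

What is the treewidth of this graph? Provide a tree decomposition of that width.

The largest bag has 3 vertices, giving width 2; this decomposition certifies tw(G) ≤ 2. For the lower bound, G contains the cycle 3–4–2–1–3, so G is not a forest; only forests have treewidth ≤ 1, hence tw(G) ≥ 2. The upper and lower bounds meet at 2, so that is the treewidth.

Treewidth 2.
Bags: B1 = {1, 3, 4}  B2 = {1, 2, 4}  B3 = {0, 1, 4}
Tree: B1–B2, B2–B3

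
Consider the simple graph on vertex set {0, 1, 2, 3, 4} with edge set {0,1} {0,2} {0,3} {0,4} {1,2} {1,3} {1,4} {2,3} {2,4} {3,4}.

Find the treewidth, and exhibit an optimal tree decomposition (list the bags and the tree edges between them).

With just one bag of size 5, the width is 5 − 1 = 4, so tw(G) ≤ 4. For the lower bound, the 5 vertices {0, 1, 2, 3, 4} are pairwise adjacent, and any tree decomposition puts a clique entirely inside one bag — forcing width ≥ 4. Hence tw(G) = 4 exactly.

Treewidth 4.
One optimal decomposition is:
Bags: B1 = {0, 1, 2, 3, 4}
Tree: (single bag)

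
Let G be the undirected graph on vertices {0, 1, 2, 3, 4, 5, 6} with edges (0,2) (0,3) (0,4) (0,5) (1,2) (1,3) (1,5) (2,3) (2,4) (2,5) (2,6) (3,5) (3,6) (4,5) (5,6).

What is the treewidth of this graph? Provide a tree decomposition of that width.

Treewidth 3.
Bags: B1 = {0, 2, 3, 5}  B2 = {0, 2, 4, 5}  B3 = {1, 2, 3, 5}  B4 = {2, 3, 5, 6}
Tree: B1–B2, B1–B3, B3–B4

Every bag has size at most 4, so the width is 4 − 1 = 3 and tw(G) ≤ 3. Conversely, {0, 2, 3, 5} is a clique of size 4, and the vertices of any clique must share a bag in every tree decomposition; so some bag has ≥ 4 vertices and tw(G) ≥ 3. Hence tw(G) = 3 exactly.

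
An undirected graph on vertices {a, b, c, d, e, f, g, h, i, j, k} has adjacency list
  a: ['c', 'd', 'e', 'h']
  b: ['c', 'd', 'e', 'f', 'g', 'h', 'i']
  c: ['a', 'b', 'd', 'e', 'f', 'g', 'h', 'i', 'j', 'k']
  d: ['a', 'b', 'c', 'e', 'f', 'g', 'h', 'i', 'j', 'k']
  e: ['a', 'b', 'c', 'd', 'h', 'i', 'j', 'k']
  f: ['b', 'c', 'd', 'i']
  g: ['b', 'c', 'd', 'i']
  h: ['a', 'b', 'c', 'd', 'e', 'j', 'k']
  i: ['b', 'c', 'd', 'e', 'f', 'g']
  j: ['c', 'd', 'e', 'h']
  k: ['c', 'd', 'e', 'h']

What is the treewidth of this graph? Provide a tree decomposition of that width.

Each bag holds 5 vertices, so the decomposition has width 4, which upper-bounds the treewidth. On the other hand G contains the 5-clique {b, c, d, g, i}. A clique must lie in a single bag of any decomposition, so no decomposition can have width below 4. Therefore the treewidth is 4.

Treewidth 4.
One such decomposition:
Bags: B1 = {a, c, d, e, h}  B2 = {b, c, d, e, h}  B3 = {b, c, d, e, i}  B4 = {c, d, e, h, k}  B5 = {c, d, e, h, j}  B6 = {b, c, d, f, i}  B7 = {b, c, d, g, i}
Tree: B1–B2, B2–B3, B2–B4, B4–B5, B3–B6, B3–B7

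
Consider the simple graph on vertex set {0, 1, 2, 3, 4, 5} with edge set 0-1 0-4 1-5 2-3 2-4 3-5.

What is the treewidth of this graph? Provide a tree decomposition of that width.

Every bag has size at most 3, so the width is 3 − 1 = 2 and tw(G) ≤ 2. The edges 3–2–4–0–1–5–3 form a cycle, so G is not a tree and its treewidth is at least 2. Therefore the treewidth is 2.

Treewidth 2.
One such decomposition:
Bags: B1 = {2, 3, 4}  B2 = {0, 3, 4}  B3 = {0, 1, 3}  B4 = {1, 3, 5}
Tree: B1–B2, B2–B3, B3–B4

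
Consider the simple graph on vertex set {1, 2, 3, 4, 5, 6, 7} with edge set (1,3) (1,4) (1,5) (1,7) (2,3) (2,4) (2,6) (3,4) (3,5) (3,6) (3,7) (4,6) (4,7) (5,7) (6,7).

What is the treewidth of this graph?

A width-3 tree decomposition is:
Bags: B1 = {1, 3, 5, 7}  B2 = {1, 3, 4, 7}  B3 = {3, 4, 6, 7}  B4 = {2, 3, 4, 6}
Tree: B1–B2, B2–B3, B3–B4
The largest bag has 4 vertices, giving width 3; this decomposition certifies tw(G) ≤ 3. On the other hand G contains the 4-clique {1, 3, 4, 7}. A clique must lie in a single bag of any decomposition, so no decomposition can have width below 3. Hence tw(G) = 3 exactly.

3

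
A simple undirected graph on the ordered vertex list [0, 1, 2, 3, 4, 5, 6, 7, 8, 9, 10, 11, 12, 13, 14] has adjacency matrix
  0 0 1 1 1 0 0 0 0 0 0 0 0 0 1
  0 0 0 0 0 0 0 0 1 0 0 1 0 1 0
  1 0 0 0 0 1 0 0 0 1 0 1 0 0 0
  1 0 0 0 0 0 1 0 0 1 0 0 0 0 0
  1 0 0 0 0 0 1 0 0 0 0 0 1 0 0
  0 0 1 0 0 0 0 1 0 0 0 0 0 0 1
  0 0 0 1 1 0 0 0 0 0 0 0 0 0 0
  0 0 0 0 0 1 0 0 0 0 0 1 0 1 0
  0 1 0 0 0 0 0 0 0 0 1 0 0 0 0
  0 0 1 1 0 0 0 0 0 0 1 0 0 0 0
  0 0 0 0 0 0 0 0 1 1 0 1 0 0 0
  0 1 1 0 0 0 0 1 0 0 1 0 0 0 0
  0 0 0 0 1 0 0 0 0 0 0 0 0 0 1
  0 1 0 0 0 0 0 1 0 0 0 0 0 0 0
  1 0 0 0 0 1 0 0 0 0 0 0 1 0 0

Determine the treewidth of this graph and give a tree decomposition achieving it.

Treewidth 3.
One such decomposition:
Bags: B1 = {1, 7, 8, 13}  B2 = {1, 7, 8, 11}  B3 = {7, 8, 10, 11}  B4 = {5, 7, 10, 11}  B5 = {2, 5, 10, 11}  B6 = {2, 5, 9, 10}  B7 = {2, 5, 9, 14}  B8 = {0, 2, 9, 14}  B9 = {0, 3, 9, 14}  B10 = {0, 3, 12, 14}  B11 = {0, 3, 4, 12}  B12 = {3, 4, 6, 12}
Tree: B1–B2, B2–B3, B3–B4, B4–B5, B5–B6, B6–B7, B7–B8, B8–B9, B9–B10, B10–B11, B11–B12

Every bag has size at most 4, so the width is 4 − 1 = 3 and tw(G) ≤ 3. For the lower bound: the 4 vertex sets {1,8,13}, {7}, {11}, {2,5,9,10} are disjoint, each induces a connected subgraph, and every pair is joined by at least one edge of G. Contracting each set to a single vertex therefore yields K_{4} as a minor, and since treewidth is minor-monotone, tw(G) ≥ tw(K_{4}) = 3. Combining the bounds, tw(G) = 3.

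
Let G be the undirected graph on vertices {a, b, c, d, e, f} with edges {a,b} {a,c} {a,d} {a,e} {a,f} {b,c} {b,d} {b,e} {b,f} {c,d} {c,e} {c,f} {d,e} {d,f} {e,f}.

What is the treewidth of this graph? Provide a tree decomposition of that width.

Treewidth 5.
One such decomposition:
Bags: B1 = {a, b, c, d, e, f}
Tree: (single bag)

A single bag containing all 6 vertices is trivially a valid decomposition of width 5. On the other hand G contains the 6-clique {a, b, c, d, e, f}. A clique must lie in a single bag of any decomposition, so no decomposition can have width below 5. Therefore the treewidth is 5.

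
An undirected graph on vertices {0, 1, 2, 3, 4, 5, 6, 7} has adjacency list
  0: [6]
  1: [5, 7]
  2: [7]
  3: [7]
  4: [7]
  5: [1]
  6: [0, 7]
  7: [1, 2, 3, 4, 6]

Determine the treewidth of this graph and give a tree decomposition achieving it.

Each bag holds 2 vertices, so the decomposition has width 1, which upper-bounds the treewidth. G has an edge, so its treewidth is at least 1. The upper and lower bounds meet at 1, so that is the treewidth.

Treewidth 1.
Bags: B1 = {1, 7}  B2 = {1, 5}  B3 = {6, 7}  B4 = {4, 7}  B5 = {0, 6}  B6 = {2, 7}  B7 = {3, 7}
Tree: B1–B2, B1–B3, B1–B4, B3–B5, B1–B6, B1–B7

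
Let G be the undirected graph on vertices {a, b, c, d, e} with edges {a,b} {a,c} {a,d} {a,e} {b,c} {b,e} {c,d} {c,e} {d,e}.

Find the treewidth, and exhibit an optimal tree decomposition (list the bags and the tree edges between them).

The largest bag has 4 vertices, giving width 3; this decomposition certifies tw(G) ≤ 3. For the lower bound, the 4 vertices {a, c, d, e} are pairwise adjacent, and any tree decomposition puts a clique entirely inside one bag — forcing width ≥ 3. Hence tw(G) = 3 exactly.

Treewidth 3.
Bags: B1 = {a, b, c, e}  B2 = {a, c, d, e}
Tree: B1–B2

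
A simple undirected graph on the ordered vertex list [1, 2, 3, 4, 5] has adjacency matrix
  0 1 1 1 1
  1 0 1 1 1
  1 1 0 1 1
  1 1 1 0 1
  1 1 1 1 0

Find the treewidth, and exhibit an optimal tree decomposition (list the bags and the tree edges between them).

Treewidth 4.
One such decomposition:
Bags: B1 = {1, 2, 3, 4, 5}
Tree: (single bag)

A single bag containing all 5 vertices is trivially a valid decomposition of width 4. For the lower bound, the 5 vertices {1, 2, 3, 4, 5} are pairwise adjacent, and any tree decomposition puts a clique entirely inside one bag — forcing width ≥ 4. Therefore the treewidth is 4.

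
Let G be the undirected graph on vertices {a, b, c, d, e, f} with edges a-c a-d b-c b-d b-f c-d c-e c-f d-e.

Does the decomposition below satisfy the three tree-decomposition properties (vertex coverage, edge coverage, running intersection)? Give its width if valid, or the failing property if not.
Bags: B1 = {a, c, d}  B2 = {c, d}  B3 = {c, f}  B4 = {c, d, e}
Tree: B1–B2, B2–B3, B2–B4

No — vertex b appears in no bag.

A tree decomposition must satisfy three properties: every vertex lies in some bag; for every edge, both endpoints lie together in some bag; and for every vertex, the bags containing it form a connected subtree. Here vertex b appears in no bag, so the decomposition is invalid.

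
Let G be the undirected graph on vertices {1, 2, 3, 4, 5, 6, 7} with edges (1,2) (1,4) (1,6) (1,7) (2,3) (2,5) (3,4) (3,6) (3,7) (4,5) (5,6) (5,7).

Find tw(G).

A width-3 tree decomposition is:
Bags: B1 = {1, 3, 5, 7}  B2 = {1, 3, 5, 6}  B3 = {1, 2, 3, 5}  B4 = {1, 3, 4, 5}
Tree: B1–B2, B2–B3, B3–B4
Every bag has size at most 4, so the width is 4 − 1 = 3 and tw(G) ≤ 3. For the lower bound: the 4 vertex sets {3,7}, {5,6}, {1}, {2} are disjoint, each induces a connected subgraph, and every pair is joined by at least one edge of G. Contracting each set to a single vertex therefore yields K_{4} as a minor, and since treewidth is minor-monotone, tw(G) ≥ tw(K_{4}) = 3. Combining the bounds, tw(G) = 3.

3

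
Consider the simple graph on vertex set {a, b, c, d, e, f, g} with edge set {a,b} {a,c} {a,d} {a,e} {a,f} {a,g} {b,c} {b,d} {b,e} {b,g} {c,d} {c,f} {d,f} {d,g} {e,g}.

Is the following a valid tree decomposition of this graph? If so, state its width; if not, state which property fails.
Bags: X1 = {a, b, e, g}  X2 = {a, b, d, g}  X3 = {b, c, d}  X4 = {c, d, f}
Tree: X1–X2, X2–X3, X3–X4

A tree decomposition must satisfy three properties: every vertex lies in some bag; for every edge, both endpoints lie together in some bag; and for every vertex, the bags containing it form a connected subtree. Here edge (a,c) lies in no bag, so the decomposition is invalid.

No — edge (a,c) lies in no bag.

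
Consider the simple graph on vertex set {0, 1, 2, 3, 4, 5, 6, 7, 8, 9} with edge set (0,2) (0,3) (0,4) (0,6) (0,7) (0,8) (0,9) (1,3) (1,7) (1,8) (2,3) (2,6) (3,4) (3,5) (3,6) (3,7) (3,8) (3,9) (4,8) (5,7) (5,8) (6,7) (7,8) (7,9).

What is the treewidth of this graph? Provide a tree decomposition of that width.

The largest bag has 4 vertices, giving width 3; this decomposition certifies tw(G) ≤ 3. For the lower bound, the 4 vertices {0, 2, 3, 6} are pairwise adjacent, and any tree decomposition puts a clique entirely inside one bag — forcing width ≥ 3. Therefore the treewidth is 3.

Treewidth 3.
Bags: B1 = {1, 3, 7, 8}  B2 = {0, 3, 7, 8}  B3 = {0, 3, 6, 7}  B4 = {3, 5, 7, 8}  B5 = {0, 3, 7, 9}  B6 = {0, 2, 3, 6}  B7 = {0, 3, 4, 8}
Tree: B1–B2, B2–B3, B1–B4, B3–B5, B3–B6, B2–B7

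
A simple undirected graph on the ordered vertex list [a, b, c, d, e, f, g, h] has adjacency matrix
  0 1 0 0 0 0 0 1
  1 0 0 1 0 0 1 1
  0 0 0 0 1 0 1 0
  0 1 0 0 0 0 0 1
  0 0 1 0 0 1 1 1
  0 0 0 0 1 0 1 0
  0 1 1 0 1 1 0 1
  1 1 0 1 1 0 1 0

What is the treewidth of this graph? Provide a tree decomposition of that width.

Each bag holds 3 vertices, so the decomposition has width 2, which upper-bounds the treewidth. On the other hand G contains the 3-clique {b, d, h}. A clique must lie in a single bag of any decomposition, so no decomposition can have width below 2. Combining the bounds, tw(G) = 2.

Treewidth 2.
One optimal decomposition is:
Bags: B1 = {e, g, h}  B2 = {b, g, h}  B3 = {a, b, h}  B4 = {e, f, g}  B5 = {b, d, h}  B6 = {c, e, g}
Tree: B1–B2, B2–B3, B1–B4, B3–B5, B4–B6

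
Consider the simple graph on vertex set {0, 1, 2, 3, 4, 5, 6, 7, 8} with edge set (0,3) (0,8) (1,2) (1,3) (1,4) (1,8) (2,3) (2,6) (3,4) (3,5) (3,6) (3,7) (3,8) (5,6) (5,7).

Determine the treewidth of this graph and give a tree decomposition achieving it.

Each bag holds 3 vertices, so the decomposition has width 2, which upper-bounds the treewidth. For the lower bound, the 3 vertices {0, 3, 8} are pairwise adjacent, and any tree decomposition puts a clique entirely inside one bag — forcing width ≥ 2. Therefore the treewidth is 2.

Treewidth 2.
Bags: B1 = {1, 2, 3}  B2 = {2, 3, 6}  B3 = {3, 5, 6}  B4 = {3, 5, 7}  B5 = {1, 3, 8}  B6 = {1, 3, 4}  B7 = {0, 3, 8}
Tree: B1–B2, B2–B3, B3–B4, B1–B5, B1–B6, B5–B7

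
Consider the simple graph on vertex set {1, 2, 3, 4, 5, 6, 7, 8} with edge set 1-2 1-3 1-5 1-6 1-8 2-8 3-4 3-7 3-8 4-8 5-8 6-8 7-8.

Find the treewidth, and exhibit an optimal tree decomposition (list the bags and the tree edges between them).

Treewidth 2.
One such decomposition:
Bags: B1 = {1, 3, 8}  B2 = {3, 4, 8}  B3 = {3, 7, 8}  B4 = {1, 6, 8}  B5 = {1, 5, 8}  B6 = {1, 2, 8}
Tree: B1–B2, B2–B3, B1–B4, B1–B5, B5–B6

Each bag holds 3 vertices, so the decomposition has width 2, which upper-bounds the treewidth. Conversely, {1, 2, 8} is a clique of size 3, and the vertices of any clique must share a bag in every tree decomposition; so some bag has ≥ 3 vertices and tw(G) ≥ 2. The upper and lower bounds meet at 2, so that is the treewidth.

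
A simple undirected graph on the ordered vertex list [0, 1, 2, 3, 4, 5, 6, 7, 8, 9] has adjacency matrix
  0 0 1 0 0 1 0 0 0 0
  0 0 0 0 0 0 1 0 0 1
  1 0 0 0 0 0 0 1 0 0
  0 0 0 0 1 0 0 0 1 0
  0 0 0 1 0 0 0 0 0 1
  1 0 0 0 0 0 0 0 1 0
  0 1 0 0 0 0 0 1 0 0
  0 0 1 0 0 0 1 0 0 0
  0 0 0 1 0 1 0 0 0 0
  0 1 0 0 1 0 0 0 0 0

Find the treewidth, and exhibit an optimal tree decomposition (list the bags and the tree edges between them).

Treewidth 2.
One optimal decomposition is:
Bags: B1 = {1, 4, 9}  B2 = {1, 4, 6}  B3 = {4, 6, 7}  B4 = {2, 4, 7}  B5 = {0, 2, 4}  B6 = {0, 4, 5}  B7 = {4, 5, 8}  B8 = {3, 4, 8}
Tree: B1–B2, B2–B3, B3–B4, B4–B5, B5–B6, B6–B7, B7–B8

The largest bag has 3 vertices, giving width 2; this decomposition certifies tw(G) ≤ 2. Since 4–9–1–6–7–2–0–5–8–3–4 is a cycle in G, G is not acyclic. Forests are exactly the graphs of treewidth ≤ 1, so tw(G) ≥ 2. Combining the bounds, tw(G) = 2.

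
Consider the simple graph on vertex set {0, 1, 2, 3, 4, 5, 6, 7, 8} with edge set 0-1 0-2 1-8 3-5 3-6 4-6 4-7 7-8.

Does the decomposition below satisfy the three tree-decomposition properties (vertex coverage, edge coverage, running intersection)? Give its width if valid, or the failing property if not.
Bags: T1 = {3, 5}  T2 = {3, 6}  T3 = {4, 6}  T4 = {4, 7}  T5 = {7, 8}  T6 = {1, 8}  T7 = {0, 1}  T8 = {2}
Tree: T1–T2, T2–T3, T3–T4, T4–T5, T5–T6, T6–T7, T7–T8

A tree decomposition must satisfy three properties: every vertex lies in some bag; for every edge, both endpoints lie together in some bag; and for every vertex, the bags containing it form a connected subtree. Here edge (0,2) lies in no bag, so the decomposition is invalid.

No — edge (0,2) lies in no bag.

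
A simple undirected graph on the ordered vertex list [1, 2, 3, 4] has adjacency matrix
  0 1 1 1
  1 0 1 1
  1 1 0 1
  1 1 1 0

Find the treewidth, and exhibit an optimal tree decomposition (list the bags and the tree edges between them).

A single bag containing all 4 vertices is trivially a valid decomposition of width 3. On the other hand G contains the 4-clique {1, 2, 3, 4}. A clique must lie in a single bag of any decomposition, so no decomposition can have width below 3. Combining the bounds, tw(G) = 3.

Treewidth 3.
One optimal decomposition is:
Bags: B1 = {1, 2, 3, 4}
Tree: (single bag)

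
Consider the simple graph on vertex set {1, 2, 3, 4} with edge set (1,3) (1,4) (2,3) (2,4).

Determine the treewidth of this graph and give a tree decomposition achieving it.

The largest bag has 3 vertices, giving width 2; this decomposition certifies tw(G) ≤ 2. For the lower bound, G contains the cycle 2–3–1–4–2, so G is not a forest; only forests have treewidth ≤ 1, hence tw(G) ≥ 2. Therefore the treewidth is 2.

Treewidth 2.
Bags: B1 = {1, 2, 3}  B2 = {1, 2, 4}
Tree: B1–B2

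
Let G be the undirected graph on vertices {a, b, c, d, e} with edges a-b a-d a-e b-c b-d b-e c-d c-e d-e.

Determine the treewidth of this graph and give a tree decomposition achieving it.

Treewidth 3.
Bags: B1 = {a, b, d, e}  B2 = {b, c, d, e}
Tree: B1–B2

Each bag holds 4 vertices, so the decomposition has width 3, which upper-bounds the treewidth. Conversely, {b, c, d, e} is a clique of size 4, and the vertices of any clique must share a bag in every tree decomposition; so some bag has ≥ 4 vertices and tw(G) ≥ 3. Hence tw(G) = 3 exactly.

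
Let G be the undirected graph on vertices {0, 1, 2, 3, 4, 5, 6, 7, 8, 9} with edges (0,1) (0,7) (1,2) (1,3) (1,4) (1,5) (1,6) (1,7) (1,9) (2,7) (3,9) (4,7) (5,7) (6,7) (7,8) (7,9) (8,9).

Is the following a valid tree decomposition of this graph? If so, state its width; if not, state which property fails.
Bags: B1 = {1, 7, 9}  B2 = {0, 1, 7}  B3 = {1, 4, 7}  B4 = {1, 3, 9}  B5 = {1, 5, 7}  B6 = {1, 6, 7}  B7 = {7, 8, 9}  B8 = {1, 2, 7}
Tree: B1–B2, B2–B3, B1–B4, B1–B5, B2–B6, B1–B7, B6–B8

Yes; width 2.

Checking the three conditions: (i) the bags cover all of {0, 1, 2, 3, 4, 5, 6, 7, 8, 9}; (ii) for each edge, some bag contains both endpoints; (iii) the bags containing any fixed vertex form a subtree. All hold, so the decomposition is valid with width 3 − 1 = 2.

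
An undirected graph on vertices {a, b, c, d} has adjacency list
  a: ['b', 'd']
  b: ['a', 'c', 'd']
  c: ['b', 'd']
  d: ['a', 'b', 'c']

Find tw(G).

A width-2 tree decomposition is:
Bags: B1 = {b, c, d}  B2 = {a, b, d}
Tree: B1–B2
Every bag has size at most 3, so the width is 3 − 1 = 2 and tw(G) ≤ 2. On the other hand G contains the 3-clique {b, c, d}. A clique must lie in a single bag of any decomposition, so no decomposition can have width below 2. Hence tw(G) = 2 exactly.

2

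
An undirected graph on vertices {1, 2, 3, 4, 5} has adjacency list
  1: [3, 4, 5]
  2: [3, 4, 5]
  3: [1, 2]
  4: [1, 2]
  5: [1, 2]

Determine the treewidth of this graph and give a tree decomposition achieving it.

Treewidth 2.
One optimal decomposition is:
Bags: B1 = {1, 2, 5}  B2 = {1, 2, 3}  B3 = {1, 2, 4}
Tree: B1–B2, B2–B3

Each bag holds 3 vertices, so the decomposition has width 2, which upper-bounds the treewidth. Since 5–1–3–2–5 is a cycle in G, G is not acyclic. Forests are exactly the graphs of treewidth ≤ 1, so tw(G) ≥ 2. Therefore the treewidth is 2.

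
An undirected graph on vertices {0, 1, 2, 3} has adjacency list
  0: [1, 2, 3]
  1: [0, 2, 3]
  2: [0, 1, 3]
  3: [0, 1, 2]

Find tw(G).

3

A width-3 tree decomposition is:
Bags: B1 = {0, 1, 2, 3}
Tree: (single bag)
With just one bag of size 4, the width is 4 − 1 = 3, so tw(G) ≤ 3. Conversely, {0, 1, 2, 3} is a clique of size 4, and the vertices of any clique must share a bag in every tree decomposition; so some bag has ≥ 4 vertices and tw(G) ≥ 3. The upper and lower bounds meet at 3, so that is the treewidth.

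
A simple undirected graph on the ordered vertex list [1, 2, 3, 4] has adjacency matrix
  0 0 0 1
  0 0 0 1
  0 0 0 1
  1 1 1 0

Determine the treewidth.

A width-1 tree decomposition is:
Bags: B1 = {3, 4}  B2 = {2, 4}  B3 = {1, 4}
Tree: B1–B2, B2–B3
The largest bag has 2 vertices, giving width 1; this decomposition certifies tw(G) ≤ 1. G has an edge, so its treewidth is at least 1. The upper and lower bounds meet at 1, so that is the treewidth.

1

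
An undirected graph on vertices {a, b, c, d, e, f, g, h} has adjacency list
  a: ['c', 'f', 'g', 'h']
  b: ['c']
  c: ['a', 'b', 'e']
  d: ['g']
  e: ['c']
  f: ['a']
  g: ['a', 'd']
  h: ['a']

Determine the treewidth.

A width-1 tree decomposition is:
Bags: B1 = {a, g}  B2 = {a, c}  B3 = {c, e}  B4 = {a, h}  B5 = {d, g}  B6 = {b, c}  B7 = {a, f}
Tree: B1–B2, B2–B3, B1–B4, B1–B5, B3–B6, B1–B7
The largest bag has 2 vertices, giving width 1; this decomposition certifies tw(G) ≤ 1. Since G has at least one edge (e.g. a–g), it is not an edgeless graph, so tw(G) ≥ 1. Combining the bounds, tw(G) = 1.

1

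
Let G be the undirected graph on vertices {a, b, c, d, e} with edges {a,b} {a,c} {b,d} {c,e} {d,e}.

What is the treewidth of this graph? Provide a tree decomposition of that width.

Every bag has size at most 3, so the width is 3 − 1 = 2 and tw(G) ≤ 2. For the lower bound, G contains the cycle c–a–b–d–e–c, so G is not a forest; only forests have treewidth ≤ 1, hence tw(G) ≥ 2. Hence tw(G) = 2 exactly.

Treewidth 2.
Bags: B1 = {a, b, c}  B2 = {b, c, d}  B3 = {c, d, e}
Tree: B1–B2, B2–B3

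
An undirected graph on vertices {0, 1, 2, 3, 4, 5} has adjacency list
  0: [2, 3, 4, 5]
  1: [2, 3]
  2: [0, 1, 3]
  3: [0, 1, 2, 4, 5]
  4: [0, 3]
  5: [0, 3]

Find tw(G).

2

A width-2 tree decomposition is:
Bags: B1 = {0, 3, 4}  B2 = {0, 3, 5}  B3 = {0, 2, 3}  B4 = {1, 2, 3}
Tree: B1–B2, B1–B3, B3–B4
Each bag holds 3 vertices, so the decomposition has width 2, which upper-bounds the treewidth. On the other hand G contains the 3-clique {0, 2, 3}. A clique must lie in a single bag of any decomposition, so no decomposition can have width below 2. The upper and lower bounds meet at 2, so that is the treewidth.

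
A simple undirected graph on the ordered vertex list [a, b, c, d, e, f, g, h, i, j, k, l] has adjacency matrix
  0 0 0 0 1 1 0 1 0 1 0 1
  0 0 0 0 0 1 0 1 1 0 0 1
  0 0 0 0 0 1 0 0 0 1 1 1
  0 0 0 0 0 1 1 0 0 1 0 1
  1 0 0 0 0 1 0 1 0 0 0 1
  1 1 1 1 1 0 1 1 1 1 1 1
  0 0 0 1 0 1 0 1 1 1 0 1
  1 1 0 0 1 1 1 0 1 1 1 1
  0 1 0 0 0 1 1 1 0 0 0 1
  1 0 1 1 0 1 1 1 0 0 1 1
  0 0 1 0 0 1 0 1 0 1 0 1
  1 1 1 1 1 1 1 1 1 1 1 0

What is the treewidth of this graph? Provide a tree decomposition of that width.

Treewidth 4.
One optimal decomposition is:
Bags: B1 = {a, f, h, j, l}  B2 = {f, g, h, j, l}  B3 = {a, e, f, h, l}  B4 = {f, g, h, i, l}  B5 = {f, h, j, k, l}  B6 = {b, f, h, i, l}  B7 = {d, f, g, j, l}  B8 = {c, f, j, k, l}
Tree: B1–B2, B1–B3, B2–B4, B2–B5, B4–B6, B2–B7, B5–B8

Every bag has size at most 5, so the width is 5 − 1 = 4 and tw(G) ≤ 4. For the lower bound, the 5 vertices {d, f, g, j, l} are pairwise adjacent, and any tree decomposition puts a clique entirely inside one bag — forcing width ≥ 4. The upper and lower bounds meet at 4, so that is the treewidth.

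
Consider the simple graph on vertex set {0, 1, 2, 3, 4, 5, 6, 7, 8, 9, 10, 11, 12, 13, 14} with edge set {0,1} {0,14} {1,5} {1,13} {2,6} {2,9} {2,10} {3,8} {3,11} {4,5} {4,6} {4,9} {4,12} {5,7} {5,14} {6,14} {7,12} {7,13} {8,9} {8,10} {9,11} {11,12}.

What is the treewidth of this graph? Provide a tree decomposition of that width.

Treewidth 3.
Bags: B1 = {0, 1, 7, 13}  B2 = {0, 1, 5, 7}  B3 = {0, 5, 7, 14}  B4 = {5, 7, 12, 14}  B5 = {4, 5, 12, 14}  B6 = {4, 6, 12, 14}  B7 = {4, 6, 11, 12}  B8 = {4, 6, 9, 11}  B9 = {2, 6, 9, 11}  B10 = {2, 3, 9, 11}  B11 = {2, 3, 8, 9}  B12 = {2, 3, 8, 10}
Tree: B1–B2, B2–B3, B3–B4, B4–B5, B5–B6, B6–B7, B7–B8, B8–B9, B9–B10, B10–B11, B11–B12

Every bag has size at most 4, so the width is 4 − 1 = 3 and tw(G) ≤ 3. For the lower bound: the 4 vertex sets {0,1,13}, {7}, {5}, {4,6,12,14} are disjoint, each induces a connected subgraph, and every pair is joined by at least one edge of G. Contracting each set to a single vertex therefore yields K_{4} as a minor, and since treewidth is minor-monotone, tw(G) ≥ tw(K_{4}) = 3. Hence tw(G) = 3 exactly.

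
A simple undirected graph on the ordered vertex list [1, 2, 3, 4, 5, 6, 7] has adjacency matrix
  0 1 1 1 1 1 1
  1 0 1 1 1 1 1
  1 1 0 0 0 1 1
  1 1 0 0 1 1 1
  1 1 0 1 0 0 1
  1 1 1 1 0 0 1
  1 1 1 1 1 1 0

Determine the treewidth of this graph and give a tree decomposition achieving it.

Each bag holds 5 vertices, so the decomposition has width 4, which upper-bounds the treewidth. For the lower bound, the 5 vertices {1, 2, 3, 6, 7} are pairwise adjacent, and any tree decomposition puts a clique entirely inside one bag — forcing width ≥ 4. Therefore the treewidth is 4.

Treewidth 4.
One such decomposition:
Bags: B1 = {1, 2, 4, 6, 7}  B2 = {1, 2, 3, 6, 7}  B3 = {1, 2, 4, 5, 7}
Tree: B1–B2, B1–B3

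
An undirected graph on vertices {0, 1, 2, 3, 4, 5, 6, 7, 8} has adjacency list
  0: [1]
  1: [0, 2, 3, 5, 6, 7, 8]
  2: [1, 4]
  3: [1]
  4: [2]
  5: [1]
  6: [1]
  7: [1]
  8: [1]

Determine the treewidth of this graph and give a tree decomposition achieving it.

Each bag holds 2 vertices, so the decomposition has width 1, which upper-bounds the treewidth. Any graph with an edge has treewidth ≥ 1, and G has the edge 1–2. The upper and lower bounds meet at 1, so that is the treewidth.

Treewidth 1.
One optimal decomposition is:
Bags: B1 = {1, 2}  B2 = {1, 6}  B3 = {2, 4}  B4 = {1, 8}  B5 = {1, 7}  B6 = {1, 3}  B7 = {0, 1}  B8 = {1, 5}
Tree: B1–B2, B1–B3, B2–B4, B4–B5, B5–B6, B5–B7, B1–B8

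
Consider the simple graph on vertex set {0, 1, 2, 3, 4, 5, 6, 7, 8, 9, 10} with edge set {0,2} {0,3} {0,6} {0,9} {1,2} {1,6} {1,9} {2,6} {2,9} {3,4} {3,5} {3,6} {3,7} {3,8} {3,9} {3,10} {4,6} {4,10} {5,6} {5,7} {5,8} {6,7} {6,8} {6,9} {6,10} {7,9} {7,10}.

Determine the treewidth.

A width-3 tree decomposition is:
Bags: B1 = {3, 5, 6, 7}  B2 = {3, 5, 6, 8}  B3 = {3, 6, 7, 9}  B4 = {3, 6, 7, 10}  B5 = {3, 4, 6, 10}  B6 = {0, 3, 6, 9}  B7 = {0, 2, 6, 9}  B8 = {1, 2, 6, 9}
Tree: B1–B2, B1–B3, B1–B4, B4–B5, B3–B6, B6–B7, B7–B8
Each bag holds 4 vertices, so the decomposition has width 3, which upper-bounds the treewidth. Conversely, {1, 2, 6, 9} is a clique of size 4, and the vertices of any clique must share a bag in every tree decomposition; so some bag has ≥ 4 vertices and tw(G) ≥ 3. Combining the bounds, tw(G) = 3.

3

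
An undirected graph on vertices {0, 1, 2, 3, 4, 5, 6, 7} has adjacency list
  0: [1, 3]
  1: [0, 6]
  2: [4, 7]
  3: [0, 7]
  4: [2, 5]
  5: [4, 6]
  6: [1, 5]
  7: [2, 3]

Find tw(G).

2

A width-2 tree decomposition is:
Bags: B1 = {0, 1, 6}  B2 = {0, 5, 6}  B3 = {0, 4, 5}  B4 = {0, 2, 4}  B5 = {0, 2, 7}  B6 = {0, 3, 7}
Tree: B1–B2, B2–B3, B3–B4, B4–B5, B5–B6
Each bag holds 3 vertices, so the decomposition has width 2, which upper-bounds the treewidth. Since 0–1–6–5–4–2–7–3–0 is a cycle in G, G is not acyclic. Forests are exactly the graphs of treewidth ≤ 1, so tw(G) ≥ 2. Therefore the treewidth is 2.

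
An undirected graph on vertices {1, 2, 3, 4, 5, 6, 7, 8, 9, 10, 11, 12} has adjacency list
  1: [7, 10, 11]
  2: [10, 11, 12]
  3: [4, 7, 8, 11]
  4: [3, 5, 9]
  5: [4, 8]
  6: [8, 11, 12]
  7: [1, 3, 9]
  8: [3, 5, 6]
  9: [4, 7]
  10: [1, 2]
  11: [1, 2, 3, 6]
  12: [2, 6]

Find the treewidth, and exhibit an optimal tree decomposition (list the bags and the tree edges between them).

Treewidth 3.
One optimal decomposition is:
Bags: B1 = {2, 6, 10, 12}  B2 = {2, 6, 10, 11}  B3 = {1, 6, 10, 11}  B4 = {1, 6, 8, 11}  B5 = {1, 3, 8, 11}  B6 = {1, 3, 7, 8}  B7 = {3, 5, 7, 8}  B8 = {3, 4, 5, 7}  B9 = {4, 5, 7, 9}
Tree: B1–B2, B2–B3, B3–B4, B4–B5, B5–B6, B6–B7, B7–B8, B8–B9

The largest bag has 4 vertices, giving width 3; this decomposition certifies tw(G) ≤ 3. For the lower bound: the 4 vertex sets {2,10,12}, {6}, {11}, {1,3,7,8} are disjoint, each induces a connected subgraph, and every pair is joined by at least one edge of G. Contracting each set to a single vertex therefore yields K_{4} as a minor, and since treewidth is minor-monotone, tw(G) ≥ tw(K_{4}) = 3. Hence tw(G) = 3 exactly.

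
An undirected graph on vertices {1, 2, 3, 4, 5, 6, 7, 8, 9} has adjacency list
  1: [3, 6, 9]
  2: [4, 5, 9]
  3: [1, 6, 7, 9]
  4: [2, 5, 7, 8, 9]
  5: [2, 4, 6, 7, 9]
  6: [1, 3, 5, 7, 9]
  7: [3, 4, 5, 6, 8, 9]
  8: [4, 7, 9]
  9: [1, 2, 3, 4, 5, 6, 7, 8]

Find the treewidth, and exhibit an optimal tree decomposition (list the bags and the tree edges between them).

Treewidth 3.
Bags: B1 = {5, 6, 7, 9}  B2 = {4, 5, 7, 9}  B3 = {3, 6, 7, 9}  B4 = {1, 3, 6, 9}  B5 = {4, 7, 8, 9}  B6 = {2, 4, 5, 9}
Tree: B1–B2, B1–B3, B3–B4, B2–B5, B2–B6

Each bag holds 4 vertices, so the decomposition has width 3, which upper-bounds the treewidth. Conversely, {1, 3, 6, 9} is a clique of size 4, and the vertices of any clique must share a bag in every tree decomposition; so some bag has ≥ 4 vertices and tw(G) ≥ 3. The upper and lower bounds meet at 3, so that is the treewidth.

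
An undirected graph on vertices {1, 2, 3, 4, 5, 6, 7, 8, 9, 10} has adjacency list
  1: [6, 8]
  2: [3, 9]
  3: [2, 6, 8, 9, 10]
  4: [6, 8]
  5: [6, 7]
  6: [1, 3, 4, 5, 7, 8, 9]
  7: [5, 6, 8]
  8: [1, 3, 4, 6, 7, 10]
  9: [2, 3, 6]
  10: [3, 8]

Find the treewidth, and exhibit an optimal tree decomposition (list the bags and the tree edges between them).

Every bag has size at most 3, so the width is 3 − 1 = 2 and tw(G) ≤ 2. For the lower bound, the 3 vertices {2, 3, 9} are pairwise adjacent, and any tree decomposition puts a clique entirely inside one bag — forcing width ≥ 2. The upper and lower bounds meet at 2, so that is the treewidth.

Treewidth 2.
Bags: B1 = {4, 6, 8}  B2 = {6, 7, 8}  B3 = {3, 6, 8}  B4 = {3, 6, 9}  B5 = {2, 3, 9}  B6 = {1, 6, 8}  B7 = {3, 8, 10}  B8 = {5, 6, 7}
Tree: B1–B2, B1–B3, B3–B4, B4–B5, B3–B6, B3–B7, B2–B8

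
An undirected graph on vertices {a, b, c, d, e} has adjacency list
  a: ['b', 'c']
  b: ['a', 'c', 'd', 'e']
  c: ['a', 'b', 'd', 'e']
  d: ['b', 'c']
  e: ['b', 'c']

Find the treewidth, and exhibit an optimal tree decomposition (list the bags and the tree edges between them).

Treewidth 2.
One optimal decomposition is:
Bags: B1 = {a, b, c}  B2 = {b, c, d}  B3 = {b, c, e}
Tree: B1–B2, B2–B3

Every bag has size at most 3, so the width is 3 − 1 = 2 and tw(G) ≤ 2. On the other hand G contains the 3-clique {b, c, d}. A clique must lie in a single bag of any decomposition, so no decomposition can have width below 2. Hence tw(G) = 2 exactly.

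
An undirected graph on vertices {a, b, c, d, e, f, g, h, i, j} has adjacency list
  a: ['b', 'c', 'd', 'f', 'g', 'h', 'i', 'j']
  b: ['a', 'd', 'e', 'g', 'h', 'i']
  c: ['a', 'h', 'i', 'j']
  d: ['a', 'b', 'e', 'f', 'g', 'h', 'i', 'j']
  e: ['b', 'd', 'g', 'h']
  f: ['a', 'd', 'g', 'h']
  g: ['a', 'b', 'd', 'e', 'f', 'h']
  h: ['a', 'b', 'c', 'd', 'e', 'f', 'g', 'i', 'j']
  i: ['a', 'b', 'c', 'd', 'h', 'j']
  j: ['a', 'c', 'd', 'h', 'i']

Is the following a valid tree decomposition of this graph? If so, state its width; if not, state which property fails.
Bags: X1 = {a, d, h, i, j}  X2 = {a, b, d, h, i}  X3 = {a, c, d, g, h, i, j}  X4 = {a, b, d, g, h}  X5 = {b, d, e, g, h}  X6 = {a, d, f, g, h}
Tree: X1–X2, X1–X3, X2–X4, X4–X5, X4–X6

No — bags containing vertex g are not connected in the tree.

A tree decomposition must satisfy three properties: every vertex lies in some bag; for every edge, both endpoints lie together in some bag; and for every vertex, the bags containing it form a connected subtree. Here bags containing vertex g are not connected in the tree, so the decomposition is invalid.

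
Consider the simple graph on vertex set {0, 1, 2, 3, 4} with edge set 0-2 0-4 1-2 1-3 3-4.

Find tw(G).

A width-2 tree decomposition is:
Bags: B1 = {0, 2, 4}  B2 = {1, 2, 4}  B3 = {1, 3, 4}
Tree: B1–B2, B2–B3
Each bag holds 3 vertices, so the decomposition has width 2, which upper-bounds the treewidth. Since 4–0–2–1–3–4 is a cycle in G, G is not acyclic. Forests are exactly the graphs of treewidth ≤ 1, so tw(G) ≥ 2. Hence tw(G) = 2 exactly.

2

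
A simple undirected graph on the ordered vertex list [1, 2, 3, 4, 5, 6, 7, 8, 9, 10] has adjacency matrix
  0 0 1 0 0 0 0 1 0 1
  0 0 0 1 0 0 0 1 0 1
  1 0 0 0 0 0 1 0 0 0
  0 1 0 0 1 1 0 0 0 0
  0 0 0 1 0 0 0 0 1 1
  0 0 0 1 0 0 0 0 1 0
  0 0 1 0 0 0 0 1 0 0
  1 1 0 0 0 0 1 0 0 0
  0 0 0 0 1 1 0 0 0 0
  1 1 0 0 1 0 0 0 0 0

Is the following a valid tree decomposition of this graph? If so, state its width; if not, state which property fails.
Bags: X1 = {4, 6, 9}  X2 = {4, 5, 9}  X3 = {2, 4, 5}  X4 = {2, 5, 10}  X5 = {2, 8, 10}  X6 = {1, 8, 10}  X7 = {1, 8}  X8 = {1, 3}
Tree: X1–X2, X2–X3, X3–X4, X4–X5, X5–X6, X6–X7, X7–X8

No — vertex 7 appears in no bag.

A tree decomposition must satisfy three properties: every vertex lies in some bag; for every edge, both endpoints lie together in some bag; and for every vertex, the bags containing it form a connected subtree. Here vertex 7 appears in no bag, so the decomposition is invalid.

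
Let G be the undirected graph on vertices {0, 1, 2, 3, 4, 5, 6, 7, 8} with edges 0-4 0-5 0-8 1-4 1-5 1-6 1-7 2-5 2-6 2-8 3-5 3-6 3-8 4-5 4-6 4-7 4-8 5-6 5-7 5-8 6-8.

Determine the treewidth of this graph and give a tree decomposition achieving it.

The largest bag has 4 vertices, giving width 3; this decomposition certifies tw(G) ≤ 3. Conversely, {2, 5, 6, 8} is a clique of size 4, and the vertices of any clique must share a bag in every tree decomposition; so some bag has ≥ 4 vertices and tw(G) ≥ 3. Hence tw(G) = 3 exactly.

Treewidth 3.
One optimal decomposition is:
Bags: B1 = {4, 5, 6, 8}  B2 = {0, 4, 5, 8}  B3 = {3, 5, 6, 8}  B4 = {1, 4, 5, 6}  B5 = {2, 5, 6, 8}  B6 = {1, 4, 5, 7}
Tree: B1–B2, B1–B3, B1–B4, B1–B5, B4–B6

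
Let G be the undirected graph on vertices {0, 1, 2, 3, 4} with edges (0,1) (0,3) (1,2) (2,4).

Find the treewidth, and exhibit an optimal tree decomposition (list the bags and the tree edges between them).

The largest bag has 2 vertices, giving width 1; this decomposition certifies tw(G) ≤ 1. G has an edge, so its treewidth is at least 1. The upper and lower bounds meet at 1, so that is the treewidth.

Treewidth 1.
One such decomposition:
Bags: B1 = {0, 3}  B2 = {0, 1}  B3 = {1, 2}  B4 = {2, 4}
Tree: B1–B2, B2–B3, B3–B4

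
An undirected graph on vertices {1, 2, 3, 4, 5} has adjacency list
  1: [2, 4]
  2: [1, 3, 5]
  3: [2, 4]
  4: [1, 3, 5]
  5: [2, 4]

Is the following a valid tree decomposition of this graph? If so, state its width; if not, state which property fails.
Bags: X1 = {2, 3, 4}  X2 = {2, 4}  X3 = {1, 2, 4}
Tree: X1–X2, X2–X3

A tree decomposition must satisfy three properties: every vertex lies in some bag; for every edge, both endpoints lie together in some bag; and for every vertex, the bags containing it form a connected subtree. Here vertex 5 appears in no bag, so the decomposition is invalid.

No — vertex 5 appears in no bag.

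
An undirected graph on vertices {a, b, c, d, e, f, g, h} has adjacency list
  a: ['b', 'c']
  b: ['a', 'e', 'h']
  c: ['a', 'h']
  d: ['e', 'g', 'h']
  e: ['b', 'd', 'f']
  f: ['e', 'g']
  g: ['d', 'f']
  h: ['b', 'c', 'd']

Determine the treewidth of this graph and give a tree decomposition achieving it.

Each bag holds 3 vertices, so the decomposition has width 2, which upper-bounds the treewidth. For the lower bound, G contains the cycle a–c–h–b–a, so G is not a forest; only forests have treewidth ≤ 1, hence tw(G) ≥ 2. The upper and lower bounds meet at 2, so that is the treewidth.

Treewidth 2.
One optimal decomposition is:
Bags: B1 = {a, b, c}  B2 = {b, c, h}  B3 = {b, e, h}  B4 = {d, e, h}  B5 = {d, e, f}  B6 = {d, f, g}
Tree: B1–B2, B2–B3, B3–B4, B4–B5, B5–B6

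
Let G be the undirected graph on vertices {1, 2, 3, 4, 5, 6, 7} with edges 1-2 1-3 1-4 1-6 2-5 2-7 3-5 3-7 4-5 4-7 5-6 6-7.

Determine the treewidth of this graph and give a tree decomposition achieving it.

Every bag has size at most 4, so the width is 4 − 1 = 3 and tw(G) ≤ 3. For the lower bound: the 4 vertex sets {1,6}, {3,5}, {7}, {4} are disjoint, each induces a connected subgraph, and every pair is joined by at least one edge of G. Contracting each set to a single vertex therefore yields K_{4} as a minor, and since treewidth is minor-monotone, tw(G) ≥ tw(K_{4}) = 3. Combining the bounds, tw(G) = 3.

Treewidth 3.
One optimal decomposition is:
Bags: B1 = {1, 5, 6, 7}  B2 = {1, 3, 5, 7}  B3 = {1, 4, 5, 7}  B4 = {1, 2, 5, 7}
Tree: B1–B2, B2–B3, B3–B4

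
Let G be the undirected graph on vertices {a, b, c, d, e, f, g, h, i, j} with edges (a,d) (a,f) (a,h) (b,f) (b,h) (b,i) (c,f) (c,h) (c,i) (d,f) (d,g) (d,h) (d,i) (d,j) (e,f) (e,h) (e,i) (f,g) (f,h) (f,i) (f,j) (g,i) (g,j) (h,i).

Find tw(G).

A width-3 tree decomposition is:
Bags: B1 = {c, f, h, i}  B2 = {e, f, h, i}  B3 = {d, f, h, i}  B4 = {a, d, f, h}  B5 = {d, f, g, i}  B6 = {b, f, h, i}  B7 = {d, f, g, j}
Tree: B1–B2, B1–B3, B3–B4, B3–B5, B3–B6, B5–B7
Each bag holds 4 vertices, so the decomposition has width 3, which upper-bounds the treewidth. On the other hand G contains the 4-clique {d, f, g, j}. A clique must lie in a single bag of any decomposition, so no decomposition can have width below 3. Hence tw(G) = 3 exactly.

3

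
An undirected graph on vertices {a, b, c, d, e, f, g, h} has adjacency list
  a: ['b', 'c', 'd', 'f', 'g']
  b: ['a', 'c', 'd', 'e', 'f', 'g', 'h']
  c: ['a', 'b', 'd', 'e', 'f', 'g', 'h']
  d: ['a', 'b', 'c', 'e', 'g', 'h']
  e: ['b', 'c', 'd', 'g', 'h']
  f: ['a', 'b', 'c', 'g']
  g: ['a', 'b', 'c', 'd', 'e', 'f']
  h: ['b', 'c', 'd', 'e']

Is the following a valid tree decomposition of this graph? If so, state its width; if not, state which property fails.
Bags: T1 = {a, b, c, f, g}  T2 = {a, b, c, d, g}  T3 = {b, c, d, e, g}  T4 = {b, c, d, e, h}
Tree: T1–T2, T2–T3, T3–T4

Vertex coverage: the bags together contain {a, b, c, d, e, f, g, h}, the full vertex set. Edge coverage: each edge of G has both endpoints in at least one bag. Running intersection: for every vertex, the bags containing it form a connected subtree. All three properties hold, so this is a valid tree decomposition of width max|bag| − 1 = 4, and hence tw(G) ≤ 4.

Yes; width 4.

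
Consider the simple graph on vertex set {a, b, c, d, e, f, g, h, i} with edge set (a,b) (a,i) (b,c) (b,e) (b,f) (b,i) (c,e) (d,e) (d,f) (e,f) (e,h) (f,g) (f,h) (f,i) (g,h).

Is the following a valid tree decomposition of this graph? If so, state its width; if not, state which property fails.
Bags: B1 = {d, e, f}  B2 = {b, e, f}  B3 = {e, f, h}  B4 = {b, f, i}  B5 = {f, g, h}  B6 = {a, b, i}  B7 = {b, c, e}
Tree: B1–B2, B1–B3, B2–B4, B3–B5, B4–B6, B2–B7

Every vertex of G appears in some bag (union = {a, b, c, d, e, f, g, h, i}); every edge is covered by a bag; and for each vertex v the set of bags containing v is connected in the bag tree. The decomposition is therefore valid. The largest bag has 3 vertices, so the width is 2.

Yes; width 2.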